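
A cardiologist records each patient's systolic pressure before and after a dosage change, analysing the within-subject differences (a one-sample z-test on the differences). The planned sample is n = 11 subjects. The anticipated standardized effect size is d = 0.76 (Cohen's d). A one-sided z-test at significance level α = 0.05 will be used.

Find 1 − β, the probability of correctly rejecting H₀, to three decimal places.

Noncentrality parameter: δ = d·√n = 0.76 × √11 = 2.5206
One-sided α = 0.05 → critical value z_{0.05} = 1.645.
Power = Φ(δ − 1.645) = Φ(0.876) = 0.8094.

Power ≈ 0.809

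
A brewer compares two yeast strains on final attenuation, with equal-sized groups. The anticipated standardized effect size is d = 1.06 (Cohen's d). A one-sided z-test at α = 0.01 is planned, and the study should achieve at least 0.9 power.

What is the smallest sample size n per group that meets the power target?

n = 24 per group

Set Φ(δ − 2.326) = 0.9; then δ − 2.326 = Φ⁻¹(0.9) = 1.282, giving δ = 3.608.
δ = d·√(n/2) ⇒ n = 2(δ/d)² = 2 × (3.608 / 1.06)² = 23.17.
Round up to the next whole unit.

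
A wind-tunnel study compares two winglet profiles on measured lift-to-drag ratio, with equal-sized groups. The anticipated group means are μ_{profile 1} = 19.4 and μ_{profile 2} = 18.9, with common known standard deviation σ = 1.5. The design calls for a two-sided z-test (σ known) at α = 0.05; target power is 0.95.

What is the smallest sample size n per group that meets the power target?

n = 234 per group

Standardized effect: d = |μ_{profile 1} − μ_{profile 2}| / σ = |19.4 − 18.9| / 1.5 = 0.3333
For power 0.95 need Φ(δ − z_{0.025}) = 0.95, so δ = z_{0.025} + z_{0.05} = 1.960 + 1.645 = 3.605.
(Ignoring the negligible lower-tail rejection probability gives the usual closed-form inversion.)
δ = d·√(n/2) ⇒ n = 2(δ/d)² = 2 × (3.605 / 0.3333)² = 233.90.
Round up to the next whole unit.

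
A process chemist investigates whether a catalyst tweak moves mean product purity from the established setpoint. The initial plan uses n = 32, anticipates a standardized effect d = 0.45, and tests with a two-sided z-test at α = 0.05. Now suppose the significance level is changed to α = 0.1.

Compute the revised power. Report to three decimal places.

δ = d·√n = 0.45 × √32 = 2.5456 (unchanged). New critical value: z_{0.05} = 1.645.
Revised power = Φ(δ − 1.645) + Φ(−δ − 1.645) = Φ(0.901) + Φ(-4.190) = 0.8161 + 0.0000 = 0.8161.

Power ≈ 0.816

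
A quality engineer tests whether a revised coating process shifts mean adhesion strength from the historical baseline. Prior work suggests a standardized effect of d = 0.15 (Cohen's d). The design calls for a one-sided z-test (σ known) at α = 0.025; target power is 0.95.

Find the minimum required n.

Set Φ(δ − 1.960) = 0.95; then δ − 1.960 = Φ⁻¹(0.95) = 1.645, giving δ = 3.605.
δ = d·√n ⇒ n = (δ/d)² = (3.605 / 0.15)² = 577.54.
Rounding up, n = 578.

n = 578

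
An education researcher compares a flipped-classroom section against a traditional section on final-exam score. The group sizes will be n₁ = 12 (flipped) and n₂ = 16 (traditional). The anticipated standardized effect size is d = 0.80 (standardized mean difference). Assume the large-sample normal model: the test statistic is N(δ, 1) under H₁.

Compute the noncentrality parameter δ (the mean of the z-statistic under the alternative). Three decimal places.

The noncentrality parameter scales effect size by the design's sample-size factor: δ = d / √(1/n₁ + 1/n₂) = 0.80 / √(1/12 + 1/16) = 2.0949

δ ≈ 2.095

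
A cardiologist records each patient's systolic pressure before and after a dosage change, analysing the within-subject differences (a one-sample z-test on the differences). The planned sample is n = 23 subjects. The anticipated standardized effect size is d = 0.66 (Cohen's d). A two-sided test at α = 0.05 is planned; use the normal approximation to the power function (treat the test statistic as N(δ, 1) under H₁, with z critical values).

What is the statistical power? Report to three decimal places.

Power ≈ 0.886

Noncentrality parameter: δ = d·√n = 0.66 × √23 = 3.1652
Two-sided α = 0.05 → critical value z_{0.025} = 1.960.
Power = Φ(δ − 1.960) + Φ(−δ − 1.960) = Φ(1.205) + Φ(-5.125) = 0.8860 + 0.0000 = 0.8860.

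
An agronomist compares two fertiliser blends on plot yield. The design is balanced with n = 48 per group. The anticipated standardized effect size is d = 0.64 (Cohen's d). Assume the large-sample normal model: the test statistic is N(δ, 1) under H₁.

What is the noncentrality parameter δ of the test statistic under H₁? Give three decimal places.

δ ≈ 3.135

δ = d·√(n/2) = 0.64 × √(48/2) = 3.1353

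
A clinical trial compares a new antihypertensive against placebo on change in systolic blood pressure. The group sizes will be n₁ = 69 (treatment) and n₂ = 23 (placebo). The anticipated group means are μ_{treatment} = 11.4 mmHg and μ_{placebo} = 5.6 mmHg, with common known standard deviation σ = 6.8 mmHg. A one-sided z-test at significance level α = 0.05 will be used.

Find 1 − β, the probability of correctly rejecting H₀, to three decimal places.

Power ≈ 0.971

Standardized effect: d = |μ_{treatment} − μ_{placebo}| / σ = |11.4 − 5.6| / 6.8 = 0.8529
Noncentrality parameter: λ = d / √(1/n₁ + 1/n₂) = 0.8529 / √(1/69 + 1/23) = 3.5425
One-sided α = 0.05 → critical value z_{0.05} = 1.645.
Power = Φ(λ − 1.645) = Φ(1.898) = 0.9711.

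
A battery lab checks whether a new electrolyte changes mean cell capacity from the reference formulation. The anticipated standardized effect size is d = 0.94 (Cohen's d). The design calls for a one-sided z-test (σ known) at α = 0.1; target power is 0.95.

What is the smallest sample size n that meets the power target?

n = 10

For power 0.95 need Φ(δ − z_{0.1}) = 0.95, so δ = z_{0.1} + z_{0.05} = 1.282 + 1.645 = 2.926.
δ = d·√n ⇒ n = (δ/d)² = (2.926 / 0.94)² = 9.69.
Round up to the next whole unit.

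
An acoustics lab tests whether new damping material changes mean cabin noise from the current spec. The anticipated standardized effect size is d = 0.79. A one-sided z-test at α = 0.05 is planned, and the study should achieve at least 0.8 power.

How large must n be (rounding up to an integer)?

Set Φ(δ − 1.645) = 0.8; then δ − 1.645 = Φ⁻¹(0.8) = 0.842, giving δ = 2.486.
δ = d·√n ⇒ n = (δ/d)² = (2.486 / 0.79)² = 9.91.
Round up to the next whole unit.

n = 10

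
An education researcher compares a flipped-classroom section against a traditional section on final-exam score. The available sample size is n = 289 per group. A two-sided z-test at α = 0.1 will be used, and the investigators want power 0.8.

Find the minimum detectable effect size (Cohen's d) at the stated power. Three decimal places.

d ≈ 0.207

Need Φ(δ − 1.645) = 0.8, so δ = 1.645 + 0.842 = 2.486.
(Lower-tail contribution to power is negligible for δ > 0.)
δ = d·√(n/2) ⇒ d = δ/√(n/2) = 2.486/√(289/2) = 0.2068.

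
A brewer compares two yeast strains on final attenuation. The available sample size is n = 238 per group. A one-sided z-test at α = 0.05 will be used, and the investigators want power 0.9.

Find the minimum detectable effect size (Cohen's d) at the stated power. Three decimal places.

Need Φ(δ − 1.645) = 0.9, so δ = 1.645 + 1.282 = 2.926.
δ = d·√(n/2) ⇒ d = δ/√(n/2) = 2.926/√(238/2) = 0.2683.

d ≈ 0.268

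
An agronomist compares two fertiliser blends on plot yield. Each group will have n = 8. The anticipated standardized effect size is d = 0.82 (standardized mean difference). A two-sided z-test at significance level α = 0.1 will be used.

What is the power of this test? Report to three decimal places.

Noncentrality parameter: δ = d·√(n/2) = 0.82 × √(8/2) = 1.6400
Critical value for a two-sided test at α = 0.1: z_{α/2} = 1.645.
Power = Φ(δ − 1.645) + Φ(−δ − 1.645) = Φ(-0.005) + Φ(-3.285) = 0.4981 + 0.0005 = 0.4986.

Power ≈ 0.499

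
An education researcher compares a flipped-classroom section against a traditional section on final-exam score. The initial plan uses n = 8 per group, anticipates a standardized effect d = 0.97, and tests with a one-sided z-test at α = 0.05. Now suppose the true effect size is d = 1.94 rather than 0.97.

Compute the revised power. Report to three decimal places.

Power ≈ 0.987

With d = 1.94: δ = d·√(n/2) = 1.94 × √(8/2) = 3.8800. Critical value z_{0.05} = 1.645.
Revised power = P(Z > 1.645 − δ) = Φ(2.235) = 0.9873.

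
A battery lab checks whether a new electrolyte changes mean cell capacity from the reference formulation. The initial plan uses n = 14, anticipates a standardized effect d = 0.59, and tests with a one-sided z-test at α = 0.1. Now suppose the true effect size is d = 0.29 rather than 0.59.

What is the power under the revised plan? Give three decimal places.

Power ≈ 0.422

With d = 0.29: δ = d·√n = 0.29 × √14 = 1.0851. Critical value z_{0.1} = 1.282.
Revised power = P(Z > 1.282 − δ) = Φ(-0.196) = 0.4221.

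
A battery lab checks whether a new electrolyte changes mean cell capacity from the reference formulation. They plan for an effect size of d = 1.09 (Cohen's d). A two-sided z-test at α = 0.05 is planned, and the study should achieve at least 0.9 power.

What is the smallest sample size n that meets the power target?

n = 9

For power 0.9 need Φ(δ − z_{0.025}) = 0.9, so δ = z_{0.025} + z_{0.10} = 1.960 + 1.282 = 3.242.
(The Φ(−δ − z_{α/2}) term is vanishingly small for δ > 0 and is dropped in the standard sample-size formula.)
δ = d·√n ⇒ n = (δ/d)² = (3.242 / 1.09)² = 8.84.
Round up to the next whole unit.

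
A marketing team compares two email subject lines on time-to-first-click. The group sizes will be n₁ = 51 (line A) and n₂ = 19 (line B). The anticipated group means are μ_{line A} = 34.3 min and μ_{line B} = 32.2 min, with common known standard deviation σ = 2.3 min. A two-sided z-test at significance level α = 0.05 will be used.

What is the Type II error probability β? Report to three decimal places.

Standardized effect: d = |μ_{line A} − μ_{line B}| / σ = |34.3 − 32.2| / 2.3 = 0.9130
Noncentrality parameter: δ = d / √(1/n₁ + 1/n₂) = 0.9130 / √(1/51 + 1/19) = 3.3971
Two-sided α = 0.05 → critical value z_{0.025} = 1.960.
Power = Φ(δ − 1.960) + Φ(−δ − 1.960) = Φ(1.437) + Φ(-5.357) = 0.9247 + 0.0000 = 0.9247.
Type II error: β = 1 − power = 1 − 0.9247 = 0.0753.

β ≈ 0.075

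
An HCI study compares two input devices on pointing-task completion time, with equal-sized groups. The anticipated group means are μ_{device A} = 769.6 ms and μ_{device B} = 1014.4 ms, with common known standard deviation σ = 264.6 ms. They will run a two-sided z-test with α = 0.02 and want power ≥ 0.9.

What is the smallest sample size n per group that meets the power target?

Standardized effect: d = |μ_{device A} − μ_{device B}| / σ = |769.6 − 1014.4| / 264.6 = 0.9252
Set Φ(δ − 2.326) = 0.9; then δ − 2.326 = Φ⁻¹(0.9) = 1.282, giving δ = 3.608.
(The Φ(−δ − z_{α/2}) term is vanishingly small for δ > 0 and is dropped in the standard sample-size formula.)
δ = d·√(n/2) ⇒ n = 2(δ/d)² = 2 × (3.608 / 0.9252)² = 30.42.
Rounding up, n = 31 per group.

n = 31 per group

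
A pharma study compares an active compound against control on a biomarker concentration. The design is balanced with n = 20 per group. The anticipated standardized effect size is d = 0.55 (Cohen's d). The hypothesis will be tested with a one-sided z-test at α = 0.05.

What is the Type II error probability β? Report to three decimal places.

β ≈ 0.462

Noncentrality parameter: δ = d·√(n/2) = 0.55 × √(20/2) = 1.7393
One-sided α = 0.05 → critical value z_{0.05} = 1.645.
Power = Φ(δ − 1.645) = Φ(0.094) = 0.5376.
Type II error: β = 1 − power = 1 − 0.5376 = 0.4624.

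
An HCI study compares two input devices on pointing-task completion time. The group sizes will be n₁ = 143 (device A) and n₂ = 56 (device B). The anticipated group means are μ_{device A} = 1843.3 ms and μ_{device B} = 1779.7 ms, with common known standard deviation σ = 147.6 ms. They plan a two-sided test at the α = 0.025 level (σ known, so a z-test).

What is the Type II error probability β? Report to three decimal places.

β ≈ 0.311

Standardized effect: d = |μ_{device A} − μ_{device B}| / σ = |1843.3 − 1779.7| / 147.6 = 0.4309
Noncentrality parameter: δ = d / √(1/n₁ + 1/n₂) = 0.4309 / √(1/143 + 1/56) = 2.7334
Two-sided α = 0.025 → critical value z_{0.0125} = 2.241.
Power = Φ(δ − 2.241) + Φ(−δ − 2.241) = Φ(0.492) + Φ(-4.975) = 0.6886 + 0.0000 = 0.6886.
Type II error: β = 1 − power = 1 − 0.6886 = 0.3114.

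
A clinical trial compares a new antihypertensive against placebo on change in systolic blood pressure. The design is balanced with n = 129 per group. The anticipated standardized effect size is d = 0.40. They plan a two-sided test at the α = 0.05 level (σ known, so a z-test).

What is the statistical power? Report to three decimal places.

Noncentrality parameter: δ = d·√(n/2) = 0.40 × √(129/2) = 3.2125
Two-sided α = 0.05 → critical value z_{0.025} = 1.960.
Power = Φ(δ − 1.960) + Φ(−δ − 1.960) = Φ(1.253) + Φ(-5.172) = 0.8948 + 0.0000 = 0.8948.

Power ≈ 0.895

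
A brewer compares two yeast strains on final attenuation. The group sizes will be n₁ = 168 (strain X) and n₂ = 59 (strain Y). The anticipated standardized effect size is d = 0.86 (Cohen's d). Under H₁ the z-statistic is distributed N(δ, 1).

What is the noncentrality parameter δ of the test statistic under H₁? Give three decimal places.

δ ≈ 5.683

δ = d / √(1/n₁ + 1/n₂) = 0.86 / √(1/168 + 1/59) = 5.6828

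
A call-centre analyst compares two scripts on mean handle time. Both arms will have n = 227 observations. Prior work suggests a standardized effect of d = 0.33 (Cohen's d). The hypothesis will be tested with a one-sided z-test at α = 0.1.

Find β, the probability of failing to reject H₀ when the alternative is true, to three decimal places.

Noncentrality parameter: λ = d·√(n/2) = 0.33 × √(227/2) = 3.5157
One-sided α = 0.1 → critical value z_{0.1} = 1.282.
Power = P(Z > 1.282 − λ) = Φ(2.234) = 0.9873.
Type II error: β = 1 − power = 1 − 0.9873 = 0.0127.

β ≈ 0.013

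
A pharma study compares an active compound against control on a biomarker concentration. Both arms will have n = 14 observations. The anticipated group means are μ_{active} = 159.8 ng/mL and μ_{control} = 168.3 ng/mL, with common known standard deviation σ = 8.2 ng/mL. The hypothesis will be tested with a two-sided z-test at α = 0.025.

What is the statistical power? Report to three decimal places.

Power ≈ 0.692

Standardized effect: d = |μ_{active} − μ_{control}| / σ = |159.8 − 168.3| / 8.2 = 1.0366
Noncentrality parameter: δ = d·√(n/2) = 1.0366 × √(14/2) = 2.7425
Critical value for a two-sided test at α = 0.025: z_{α/2} = 2.241.
Power = Φ(δ − 2.241) + Φ(−δ − 2.241) = Φ(0.501) + Φ(-4.984) = 0.6919 + 0.0000 = 0.6919.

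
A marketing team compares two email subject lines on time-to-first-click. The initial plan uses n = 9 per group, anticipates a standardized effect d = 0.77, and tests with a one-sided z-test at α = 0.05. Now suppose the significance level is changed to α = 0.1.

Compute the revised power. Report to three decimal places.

δ = d·√(n/2) = 0.77 × √(9/2) = 1.6334 (unchanged). New critical value: z_{0.1} = 1.282.
Revised power = Φ(δ − 1.282) = Φ(0.352) = 0.6375.

Power ≈ 0.638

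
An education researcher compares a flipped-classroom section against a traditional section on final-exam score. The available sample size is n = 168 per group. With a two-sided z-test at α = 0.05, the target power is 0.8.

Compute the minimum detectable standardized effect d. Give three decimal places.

Required noncentrality: δ = z_{0.025} + z_{0.20} = 1.960 + 0.842 = 2.802.
(The second rejection-region term Φ(−δ − z_{α/2}) is negligible and dropped.)
δ = d·√(n/2) ⇒ d = δ/√(n/2) = 2.802/√(168/2) = 0.3057.

d ≈ 0.306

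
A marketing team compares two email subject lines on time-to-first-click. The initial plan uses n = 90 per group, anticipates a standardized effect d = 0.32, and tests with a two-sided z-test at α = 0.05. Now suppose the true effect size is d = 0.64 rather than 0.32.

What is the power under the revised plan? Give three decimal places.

Power ≈ 0.990

With d = 0.64: δ = d·√(n/2) = 0.64 × √(90/2) = 4.2933. Critical value z_{0.025} = 1.960.
Revised power = Φ(δ − 1.960) + Φ(−δ − 1.960) = Φ(2.333) + Φ(-6.253) = 0.9902 + 0.0000 = 0.9902.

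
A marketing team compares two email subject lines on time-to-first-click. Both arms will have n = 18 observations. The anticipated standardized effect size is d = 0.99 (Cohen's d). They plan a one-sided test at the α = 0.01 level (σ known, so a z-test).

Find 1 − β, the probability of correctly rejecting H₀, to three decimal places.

Power ≈ 0.740

Noncentrality parameter: δ = d·√(n/2) = 0.99 × √(18/2) = 2.9700
One-sided α = 0.01 → critical value z_{0.01} = 2.326.
Power = P(Z > 2.326 − δ) = Φ(0.644) = 0.7401.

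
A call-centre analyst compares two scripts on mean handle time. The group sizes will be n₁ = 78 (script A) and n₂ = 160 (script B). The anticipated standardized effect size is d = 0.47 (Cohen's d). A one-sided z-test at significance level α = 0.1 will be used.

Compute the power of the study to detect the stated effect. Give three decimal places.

Noncentrality parameter: δ = d / √(1/n₁ + 1/n₂) = 0.47 / √(1/78 + 1/160) = 3.4034
One-sided α = 0.1 → critical value z_{0.1} = 1.282.
Power = Φ(δ − 1.282) = Φ(2.122) = 0.9831.

Power ≈ 0.983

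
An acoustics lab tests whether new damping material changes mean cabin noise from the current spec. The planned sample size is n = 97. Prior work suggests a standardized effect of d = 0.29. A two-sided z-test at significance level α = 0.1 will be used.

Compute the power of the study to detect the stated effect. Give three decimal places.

Noncentrality parameter: λ = d·√n = 0.29 × √97 = 2.8562
Two-sided α = 0.1 → critical value z_{0.05} = 1.645.
Power = Φ(λ − 1.645) + Φ(−λ − 1.645) = Φ(1.211) + Φ(-4.501) = 0.8871 + 0.0000 = 0.8871.

Power ≈ 0.887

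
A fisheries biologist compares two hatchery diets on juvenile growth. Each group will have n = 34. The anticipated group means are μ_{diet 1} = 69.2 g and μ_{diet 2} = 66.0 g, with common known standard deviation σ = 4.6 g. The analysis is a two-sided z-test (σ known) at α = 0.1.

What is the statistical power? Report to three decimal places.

Standardized effect: d = |μ_{diet 1} − μ_{diet 2}| / σ = |69.2 − 66.0| / 4.6 = 0.6957
Noncentrality parameter: δ = d·√(n/2) = 0.6957 × √(34/2) = 2.8682
Critical value for a two-sided test at α = 0.1: z_{α/2} = 1.645.
Power = Φ(δ − 1.645) + Φ(−δ − 1.645) = Φ(1.223) + Φ(-4.513) = 0.8894 + 0.0000 = 0.8894.

Power ≈ 0.889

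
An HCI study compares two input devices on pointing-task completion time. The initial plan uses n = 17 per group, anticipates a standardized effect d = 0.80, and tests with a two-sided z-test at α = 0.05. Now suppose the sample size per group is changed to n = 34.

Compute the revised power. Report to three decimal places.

Power ≈ 0.910

With n = 34 per group: δ = d·√(n/2) = 0.80 × √(34/2) = 3.2985. Critical value z_{0.025} = 1.960.
Revised power = Φ(δ − 1.960) + Φ(−δ − 1.960) = Φ(1.339) + Φ(-5.258) = 0.9096 + 0.0000 = 0.9096.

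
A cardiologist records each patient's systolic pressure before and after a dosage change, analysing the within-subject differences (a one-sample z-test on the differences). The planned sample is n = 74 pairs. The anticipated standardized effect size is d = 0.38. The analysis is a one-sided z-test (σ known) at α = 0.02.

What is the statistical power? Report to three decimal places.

Power ≈ 0.888

Noncentrality parameter: δ = d·√n = 0.38 × √74 = 3.2689
One-sided α = 0.02 → critical value z_{0.02} = 2.054.
Power = Φ(δ − 2.054) = Φ(1.215) = 0.8878.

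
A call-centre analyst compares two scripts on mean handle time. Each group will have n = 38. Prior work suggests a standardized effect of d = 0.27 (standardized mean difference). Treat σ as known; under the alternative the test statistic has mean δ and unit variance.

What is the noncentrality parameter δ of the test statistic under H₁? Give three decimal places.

δ = d·√(n/2) = 0.27 × √(38/2) = 1.1769

δ ≈ 1.177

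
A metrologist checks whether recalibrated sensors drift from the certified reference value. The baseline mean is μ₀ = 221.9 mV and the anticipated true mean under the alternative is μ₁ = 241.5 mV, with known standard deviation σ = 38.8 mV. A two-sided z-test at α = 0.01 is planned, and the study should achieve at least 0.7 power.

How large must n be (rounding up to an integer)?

Standardized effect: d = |μ₁ − μ₀| / σ = |241.5 − 221.9| / 38.8 = 0.5052
Set Φ(δ − 2.576) = 0.7; then δ − 2.576 = Φ⁻¹(0.7) = 0.524, giving δ = 3.100.
(For δ > 0 the lower-tail rejection region contributes negligibly to power, so the one-term inversion is standard.)
δ = d·√n ⇒ n = (δ/d)² = (3.100 / 0.5052)² = 37.67.
Rounding up, n = 38.

n = 38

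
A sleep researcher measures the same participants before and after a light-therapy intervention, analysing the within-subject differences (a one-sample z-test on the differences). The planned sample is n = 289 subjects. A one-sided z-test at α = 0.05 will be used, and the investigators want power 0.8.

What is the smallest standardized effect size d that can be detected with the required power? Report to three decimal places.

Need Φ(δ − 1.645) = 0.8, so δ = 1.645 + 0.842 = 2.486.
δ = d·√n ⇒ d = δ/√n = 2.486/√289 = 0.1463.

d ≈ 0.146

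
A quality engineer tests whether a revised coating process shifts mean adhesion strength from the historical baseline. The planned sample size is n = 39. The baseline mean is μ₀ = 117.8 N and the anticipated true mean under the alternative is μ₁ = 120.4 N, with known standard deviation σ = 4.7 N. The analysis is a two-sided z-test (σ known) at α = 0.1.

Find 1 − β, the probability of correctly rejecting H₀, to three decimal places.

Power ≈ 0.965

Standardized effect: d = |μ₁ − μ₀| / σ = |120.4 − 117.8| / 4.7 = 0.5532
Noncentrality parameter: δ = d·√n = 0.5532 × √39 = 3.4547
Critical value for a two-sided test at α = 0.1: z_{α/2} = 1.645.
Power = Φ(δ − 1.645) + Φ(−δ − 1.645) = Φ(1.810) + Φ(-5.100) = 0.9648 + 0.0000 = 0.9648.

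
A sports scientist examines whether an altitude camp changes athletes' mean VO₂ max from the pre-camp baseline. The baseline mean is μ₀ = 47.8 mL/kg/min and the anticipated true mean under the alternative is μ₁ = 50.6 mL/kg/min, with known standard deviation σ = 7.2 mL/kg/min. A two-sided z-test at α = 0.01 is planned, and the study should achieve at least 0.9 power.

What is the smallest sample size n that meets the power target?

Standardized effect: d = |μ₁ − μ₀| / σ = |50.6 − 47.8| / 7.2 = 0.3889
Set Φ(δ − 2.576) = 0.9; then δ − 2.576 = Φ⁻¹(0.9) = 1.282, giving δ = 3.857.
(For δ > 0 the lower-tail rejection region contributes negligibly to power, so the one-term inversion is standard.)
δ = d·√n ⇒ n = (δ/d)² = (3.857 / 0.3889)² = 98.39.
Rounding up, n = 99.

n = 99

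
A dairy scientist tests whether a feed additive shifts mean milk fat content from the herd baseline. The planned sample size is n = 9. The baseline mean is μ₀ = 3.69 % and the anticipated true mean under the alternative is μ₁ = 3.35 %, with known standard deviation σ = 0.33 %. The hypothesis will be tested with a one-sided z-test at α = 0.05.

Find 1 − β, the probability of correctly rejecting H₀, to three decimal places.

Standardized effect: d = |μ₁ − μ₀| / σ = |3.35 − 3.69| / 0.33 = 1.0303
Noncentrality parameter: δ = d·√n = 1.0303 × √9 = 3.0909
Critical value for a one-sided test at α = 0.05: z_α = 1.645.
Power = P(Z > 1.645 − δ) = Φ(1.446) = 0.9259.

Power ≈ 0.926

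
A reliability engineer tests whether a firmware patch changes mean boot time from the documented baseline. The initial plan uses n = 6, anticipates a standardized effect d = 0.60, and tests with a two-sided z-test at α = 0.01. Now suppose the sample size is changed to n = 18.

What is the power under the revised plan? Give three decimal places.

With n = 18: δ = d·√n = 0.60 × √18 = 2.5456. Critical value z_{0.005} = 2.576.
Revised power = Φ(δ − 2.576) + Φ(−δ − 2.576) = Φ(-0.030) + Φ(-5.121) = 0.4879 + 0.0000 = 0.4879.

Power ≈ 0.488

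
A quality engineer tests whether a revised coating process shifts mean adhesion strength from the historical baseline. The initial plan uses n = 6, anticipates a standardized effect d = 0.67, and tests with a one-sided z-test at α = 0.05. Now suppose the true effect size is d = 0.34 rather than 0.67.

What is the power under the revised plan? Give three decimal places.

With d = 0.34: δ = d·√n = 0.34 × √6 = 0.8328. Critical value z_{0.05} = 1.645.
Revised power = P(Z > 1.645 − δ) = Φ(-0.812) = 0.2084.

Power ≈ 0.208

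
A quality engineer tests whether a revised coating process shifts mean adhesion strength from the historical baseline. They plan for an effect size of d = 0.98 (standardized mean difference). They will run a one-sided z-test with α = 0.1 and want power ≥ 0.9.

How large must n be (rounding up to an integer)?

n = 7

Set Φ(δ − 1.282) = 0.9; then δ − 1.282 = Φ⁻¹(0.9) = 1.282, giving δ = 2.563.
δ = d·√n ⇒ n = (δ/d)² = (2.563 / 0.98)² = 6.84.
Rounding up, n = 7.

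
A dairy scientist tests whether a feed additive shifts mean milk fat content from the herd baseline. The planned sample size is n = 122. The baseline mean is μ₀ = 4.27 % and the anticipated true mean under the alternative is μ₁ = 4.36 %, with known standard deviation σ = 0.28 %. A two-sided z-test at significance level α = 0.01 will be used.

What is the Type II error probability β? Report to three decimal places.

Standardized effect: d = |μ₁ − μ₀| / σ = |4.36 − 4.27| / 0.28 = 0.3214
Noncentrality parameter: δ = d·√n = 0.3214 × √122 = 3.5503
Critical value for a two-sided test at α = 0.01: z_{α/2} = 2.576.
Power = Φ(δ − 2.576) + Φ(−δ − 2.576) = Φ(0.974) + Φ(-6.126) = 0.8351 + 0.0000 = 0.8351.
Type II error: β = 1 − power = 1 − 0.8351 = 0.1649.

β ≈ 0.165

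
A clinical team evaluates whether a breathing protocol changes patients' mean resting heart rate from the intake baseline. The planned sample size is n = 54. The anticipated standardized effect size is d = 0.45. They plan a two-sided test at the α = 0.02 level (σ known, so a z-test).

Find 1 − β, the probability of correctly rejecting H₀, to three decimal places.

Power ≈ 0.837

Noncentrality parameter: δ = d·√n = 0.45 × √54 = 3.3068
Two-sided α = 0.02 → critical value z_{0.01} = 2.326.
Power = Φ(δ − 2.326) + Φ(−δ − 2.326) = Φ(0.980) + Φ(-5.633) = 0.8366 + 0.0000 = 0.8366.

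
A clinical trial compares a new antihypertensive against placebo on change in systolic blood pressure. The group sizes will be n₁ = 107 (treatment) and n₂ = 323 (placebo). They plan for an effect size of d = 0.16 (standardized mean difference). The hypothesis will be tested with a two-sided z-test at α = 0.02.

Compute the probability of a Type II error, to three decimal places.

β ≈ 0.814

Noncentrality parameter: δ = d / √(1/n₁ + 1/n₂) = 0.16 / √(1/107 + 1/323) = 1.4344
Two-sided α = 0.02 → critical value z_{0.01} = 2.326.
Power = Φ(δ − 2.326) + Φ(−δ − 2.326) = Φ(-0.892) + Φ(-3.761) = 0.1862 + 0.0001 = 0.1863.
Type II error: β = 1 − power = 1 − 0.1863 = 0.8137.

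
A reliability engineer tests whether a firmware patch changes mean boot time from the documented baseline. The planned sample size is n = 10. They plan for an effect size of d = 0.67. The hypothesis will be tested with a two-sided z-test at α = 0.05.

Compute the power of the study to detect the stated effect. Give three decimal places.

Noncentrality parameter: δ = d·√n = 0.67 × √10 = 2.1187
Critical value for a two-sided test at α = 0.05: z_{α/2} = 1.960.
Power = Φ(δ − 1.960) + Φ(−δ − 1.960) = Φ(0.159) + Φ(-4.079) = 0.5631 + 0.0000 = 0.5631.

Power ≈ 0.563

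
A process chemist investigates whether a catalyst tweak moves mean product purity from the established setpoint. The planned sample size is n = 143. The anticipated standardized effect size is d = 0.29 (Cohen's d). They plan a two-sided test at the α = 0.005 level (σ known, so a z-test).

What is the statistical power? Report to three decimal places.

Power ≈ 0.746

Noncentrality parameter: δ = d·√n = 0.29 × √143 = 3.4679
Two-sided α = 0.005 → critical value z_{0.0025} = 2.807.
Power = Φ(δ − 2.807) + Φ(−δ − 2.807) = Φ(0.661) + Φ(-6.275) = 0.7456 + 0.0000 = 0.7456.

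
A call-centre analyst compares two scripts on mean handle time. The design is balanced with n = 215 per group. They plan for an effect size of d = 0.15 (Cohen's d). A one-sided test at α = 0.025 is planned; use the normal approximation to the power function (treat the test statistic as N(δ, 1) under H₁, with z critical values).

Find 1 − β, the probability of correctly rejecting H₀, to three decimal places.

Noncentrality parameter: λ = d·√(n/2) = 0.15 × √(215/2) = 1.5552
Critical value for a one-sided test at α = 0.025: z_α = 1.960.
Power = Φ(λ − 1.960) = Φ(-0.405) = 0.3428.

Power ≈ 0.343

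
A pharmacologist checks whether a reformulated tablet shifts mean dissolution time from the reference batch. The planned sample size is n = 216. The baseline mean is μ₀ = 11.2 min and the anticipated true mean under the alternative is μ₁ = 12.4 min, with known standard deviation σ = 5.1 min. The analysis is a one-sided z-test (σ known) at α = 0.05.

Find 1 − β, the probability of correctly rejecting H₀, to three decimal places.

Power ≈ 0.965

Standardized effect: d = |μ₁ − μ₀| / σ = |12.4 − 11.2| / 5.1 = 0.2353
Noncentrality parameter: δ = d·√n = 0.2353 × √216 = 3.4581
Critical value for a one-sided test at α = 0.05: z_α = 1.645.
Power = Φ(δ − 1.645) = Φ(1.813) = 0.9651.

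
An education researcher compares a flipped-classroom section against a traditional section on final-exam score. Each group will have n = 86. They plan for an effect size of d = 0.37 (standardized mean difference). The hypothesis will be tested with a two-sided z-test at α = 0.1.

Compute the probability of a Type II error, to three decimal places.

Noncentrality parameter: λ = d·√(n/2) = 0.37 × √(86/2) = 2.4263
Two-sided α = 0.1 → critical value z_{0.05} = 1.645.
Power = Φ(λ − 1.645) + Φ(−λ − 1.645) = Φ(0.781) + Φ(-4.071) = 0.7827 + 0.0000 = 0.7827.
Type II error: β = 1 − power = 1 − 0.7827 = 0.2173.

β ≈ 0.217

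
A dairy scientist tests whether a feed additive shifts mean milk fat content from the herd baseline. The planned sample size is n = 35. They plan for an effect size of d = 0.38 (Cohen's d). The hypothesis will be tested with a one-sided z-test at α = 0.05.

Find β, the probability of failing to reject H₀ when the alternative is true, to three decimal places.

Noncentrality parameter: δ = d·√n = 0.38 × √35 = 2.2481
Critical value for a one-sided test at α = 0.05: z_α = 1.645.
Power = Φ(δ − 1.645) = Φ(0.603) = 0.7268.
Type II error: β = 1 − power = 1 − 0.7268 = 0.2732.

β ≈ 0.273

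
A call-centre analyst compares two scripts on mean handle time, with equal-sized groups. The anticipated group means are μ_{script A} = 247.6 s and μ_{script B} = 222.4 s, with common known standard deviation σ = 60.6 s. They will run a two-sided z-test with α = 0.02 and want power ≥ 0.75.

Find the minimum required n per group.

Standardized effect: d = |μ_{script A} − μ_{script B}| / σ = |247.6 − 222.4| / 60.6 = 0.4158
For power 0.75 need Φ(δ − z_{0.01}) = 0.75, so δ = z_{0.01} + z_{0.25} = 2.326 + 0.674 = 3.001.
(The Φ(−δ − z_{α/2}) term is vanishingly small for δ > 0 and is dropped in the standard sample-size formula.)
δ = d·√(n/2) ⇒ n = 2(δ/d)² = 2 × (3.001 / 0.4158)² = 104.15.
Round up to the next whole unit.

n = 105 per group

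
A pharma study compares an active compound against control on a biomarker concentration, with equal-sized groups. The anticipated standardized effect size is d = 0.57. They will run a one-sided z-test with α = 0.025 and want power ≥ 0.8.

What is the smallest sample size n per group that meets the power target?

For power 0.8 need Φ(δ − z_{0.025}) = 0.8, so δ = z_{0.025} + z_{0.20} = 1.960 + 0.842 = 2.802.
δ = d·√(n/2) ⇒ n = 2(δ/d)² = 2 × (2.802 / 0.57)² = 48.32.
Rounding up, n = 49 per group.

n = 49 per group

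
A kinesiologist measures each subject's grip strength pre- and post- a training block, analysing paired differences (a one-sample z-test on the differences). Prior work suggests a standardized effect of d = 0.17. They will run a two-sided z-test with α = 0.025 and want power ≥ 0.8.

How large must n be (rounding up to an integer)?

For power 0.8 need Φ(δ − z_{0.0125}) = 0.8, so δ = z_{0.0125} + z_{0.20} = 2.241 + 0.842 = 3.083.
(Ignoring the negligible lower-tail rejection probability gives the usual closed-form inversion.)
δ = d·√n ⇒ n = (δ/d)² = (3.083 / 0.17)² = 328.89.
Rounding up, n = 329.

n = 329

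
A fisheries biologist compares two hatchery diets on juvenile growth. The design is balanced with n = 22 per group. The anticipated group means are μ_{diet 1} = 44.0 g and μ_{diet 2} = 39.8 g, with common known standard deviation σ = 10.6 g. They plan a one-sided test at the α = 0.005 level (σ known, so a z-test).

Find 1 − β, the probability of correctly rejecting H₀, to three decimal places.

Standardized effect: d = |μ_{diet 1} − μ_{diet 2}| / σ = |44.0 − 39.8| / 10.6 = 0.3962
Noncentrality parameter: λ = d·√(n/2) = 0.3962 × √(22/2) = 1.3141
Critical value for a one-sided test at α = 0.005: z_α = 2.576.
Power = Φ(λ − 2.576) = Φ(-1.262) = 0.1035.

Power ≈ 0.104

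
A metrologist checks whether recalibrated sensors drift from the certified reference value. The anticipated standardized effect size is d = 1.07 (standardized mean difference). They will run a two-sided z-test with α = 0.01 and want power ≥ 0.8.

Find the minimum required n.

n = 11

Set Φ(δ − 2.576) = 0.8; then δ − 2.576 = Φ⁻¹(0.8) = 0.842, giving δ = 3.417.
(The Φ(−δ − z_{α/2}) term is vanishingly small for δ > 0 and is dropped in the standard sample-size formula.)
δ = d·√n ⇒ n = (δ/d)² = (3.417 / 1.07)² = 10.20.
Rounding up, n = 11.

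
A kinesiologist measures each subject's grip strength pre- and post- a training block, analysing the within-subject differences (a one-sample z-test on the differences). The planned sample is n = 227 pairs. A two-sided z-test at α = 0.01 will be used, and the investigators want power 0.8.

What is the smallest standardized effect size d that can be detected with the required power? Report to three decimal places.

Required noncentrality: δ = z_{0.005} + z_{0.20} = 2.576 + 0.842 = 3.417.
(Lower-tail contribution to power is negligible for δ > 0.)
δ = d·√n ⇒ d = δ/√n = 3.417/√227 = 0.2268.

d ≈ 0.227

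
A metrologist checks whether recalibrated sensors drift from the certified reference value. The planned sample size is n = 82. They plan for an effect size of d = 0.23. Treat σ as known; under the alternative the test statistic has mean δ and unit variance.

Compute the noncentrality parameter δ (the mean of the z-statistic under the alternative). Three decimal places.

δ = d·√n = 0.23 × √82 = 2.0827

δ ≈ 2.083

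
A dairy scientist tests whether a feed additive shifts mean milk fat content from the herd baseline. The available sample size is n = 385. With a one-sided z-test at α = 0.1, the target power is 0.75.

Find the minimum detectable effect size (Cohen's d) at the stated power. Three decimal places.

Need Φ(δ − 1.282) = 0.75, so δ = 1.282 + 0.674 = 1.956.
δ = d·√n ⇒ d = δ/√n = 1.956/√385 = 0.0997.

d ≈ 0.100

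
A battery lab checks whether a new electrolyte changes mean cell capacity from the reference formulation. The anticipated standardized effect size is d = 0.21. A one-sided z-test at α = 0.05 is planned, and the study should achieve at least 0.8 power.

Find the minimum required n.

n = 141

For power 0.8 need Φ(δ − z_{0.05}) = 0.8, so δ = z_{0.05} + z_{0.20} = 1.645 + 0.842 = 2.486.
δ = d·√n ⇒ n = (δ/d)² = (2.486 / 0.21)² = 140.19.
Round up to the next whole unit.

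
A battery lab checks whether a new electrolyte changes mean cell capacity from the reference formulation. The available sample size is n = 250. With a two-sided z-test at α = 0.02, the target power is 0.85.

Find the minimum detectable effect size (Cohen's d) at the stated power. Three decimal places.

Required noncentrality: δ = z_{0.01} + z_{0.15} = 2.326 + 1.036 = 3.363.
(Lower-tail contribution to power is negligible for δ > 0.)
δ = d·√n ⇒ d = δ/√n = 3.363/√250 = 0.2127.

d ≈ 0.213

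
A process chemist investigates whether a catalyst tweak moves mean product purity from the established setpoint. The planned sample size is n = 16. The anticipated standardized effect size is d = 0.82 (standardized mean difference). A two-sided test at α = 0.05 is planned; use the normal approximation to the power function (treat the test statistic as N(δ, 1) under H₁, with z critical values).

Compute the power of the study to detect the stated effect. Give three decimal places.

Noncentrality parameter: δ = d·√n = 0.82 × √16 = 3.2800
Critical value for a two-sided test at α = 0.05: z_{α/2} = 1.960.
Power = Φ(δ − 1.960) + Φ(−δ − 1.960) = Φ(1.320) + Φ(-5.240) = 0.9066 + 0.0000 = 0.9066.

Power ≈ 0.907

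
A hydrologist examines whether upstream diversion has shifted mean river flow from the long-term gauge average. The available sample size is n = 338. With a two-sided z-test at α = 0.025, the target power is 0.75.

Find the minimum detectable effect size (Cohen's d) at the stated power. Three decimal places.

Required noncentrality: δ = z_{0.0125} + z_{0.25} = 2.241 + 0.674 = 2.916.
(Lower-tail contribution to power is negligible for δ > 0.)
δ = d·√n ⇒ d = δ/√n = 2.916/√338 = 0.1586.

d ≈ 0.159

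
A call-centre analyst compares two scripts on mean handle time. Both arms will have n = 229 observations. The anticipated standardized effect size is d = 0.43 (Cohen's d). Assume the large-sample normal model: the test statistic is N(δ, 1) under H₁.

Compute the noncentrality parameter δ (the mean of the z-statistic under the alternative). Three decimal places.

δ ≈ 4.601

The noncentrality parameter scales effect size by the design's sample-size factor: δ = d·√(n/2) = 0.43 × √(229/2) = 4.6012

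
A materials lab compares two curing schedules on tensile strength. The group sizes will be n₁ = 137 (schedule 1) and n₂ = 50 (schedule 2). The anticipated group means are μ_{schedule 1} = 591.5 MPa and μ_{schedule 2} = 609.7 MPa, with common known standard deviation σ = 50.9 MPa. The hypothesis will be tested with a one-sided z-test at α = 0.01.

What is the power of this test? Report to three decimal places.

Power ≈ 0.436

Standardized effect: d = |μ_{schedule 1} − μ_{schedule 2}| / σ = |591.5 − 609.7| / 50.9 = 0.3576
Noncentrality parameter: δ = d / √(1/n₁ + 1/n₂) = 0.3576 / √(1/137 + 1/50) = 2.1641
One-sided α = 0.01 → critical value z_{0.01} = 2.326.
Power = P(Z > 2.326 − δ) = Φ(-0.162) = 0.4356.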